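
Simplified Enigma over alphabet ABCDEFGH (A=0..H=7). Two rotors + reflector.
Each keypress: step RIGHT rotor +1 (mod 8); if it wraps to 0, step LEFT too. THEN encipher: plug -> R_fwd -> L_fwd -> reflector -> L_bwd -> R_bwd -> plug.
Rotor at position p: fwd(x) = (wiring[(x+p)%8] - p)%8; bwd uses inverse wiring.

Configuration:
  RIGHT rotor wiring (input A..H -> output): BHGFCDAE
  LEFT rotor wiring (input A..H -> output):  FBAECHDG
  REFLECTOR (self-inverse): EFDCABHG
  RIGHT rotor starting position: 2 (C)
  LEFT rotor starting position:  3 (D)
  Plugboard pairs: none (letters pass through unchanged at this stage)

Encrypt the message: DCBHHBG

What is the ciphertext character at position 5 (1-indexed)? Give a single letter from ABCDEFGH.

Char 1 ('D'): step: R->3, L=3; D->plug->D->R->F->L->C->refl->D->L'->E->R'->G->plug->G
Char 2 ('C'): step: R->4, L=3; C->plug->C->R->E->L->D->refl->C->L'->F->R'->E->plug->E
Char 3 ('B'): step: R->5, L=3; B->plug->B->R->D->L->A->refl->E->L'->C->R'->E->plug->E
Char 4 ('H'): step: R->6, L=3; H->plug->H->R->F->L->C->refl->D->L'->E->R'->G->plug->G
Char 5 ('H'): step: R->7, L=3; H->plug->H->R->B->L->H->refl->G->L'->G->R'->E->plug->E

E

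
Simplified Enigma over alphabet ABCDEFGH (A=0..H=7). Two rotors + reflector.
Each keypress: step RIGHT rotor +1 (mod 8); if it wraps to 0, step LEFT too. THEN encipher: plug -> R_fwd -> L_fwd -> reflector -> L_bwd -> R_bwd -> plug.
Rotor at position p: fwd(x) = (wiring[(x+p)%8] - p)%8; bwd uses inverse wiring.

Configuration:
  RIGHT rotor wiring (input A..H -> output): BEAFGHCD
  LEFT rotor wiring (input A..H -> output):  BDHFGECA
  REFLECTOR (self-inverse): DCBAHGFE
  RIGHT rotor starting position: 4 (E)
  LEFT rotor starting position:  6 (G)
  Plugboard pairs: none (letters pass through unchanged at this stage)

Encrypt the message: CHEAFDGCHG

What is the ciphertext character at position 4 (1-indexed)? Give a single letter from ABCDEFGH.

Char 1 ('C'): step: R->5, L=6; C->plug->C->R->G->L->A->refl->D->L'->C->R'->A->plug->A
Char 2 ('H'): step: R->6, L=6; H->plug->H->R->B->L->C->refl->B->L'->E->R'->A->plug->A
Char 3 ('E'): step: R->7, L=6; E->plug->E->R->G->L->A->refl->D->L'->C->R'->B->plug->B
Char 4 ('A'): step: R->0, L->7 (L advanced); A->plug->A->R->B->L->C->refl->B->L'->A->R'->C->plug->C

C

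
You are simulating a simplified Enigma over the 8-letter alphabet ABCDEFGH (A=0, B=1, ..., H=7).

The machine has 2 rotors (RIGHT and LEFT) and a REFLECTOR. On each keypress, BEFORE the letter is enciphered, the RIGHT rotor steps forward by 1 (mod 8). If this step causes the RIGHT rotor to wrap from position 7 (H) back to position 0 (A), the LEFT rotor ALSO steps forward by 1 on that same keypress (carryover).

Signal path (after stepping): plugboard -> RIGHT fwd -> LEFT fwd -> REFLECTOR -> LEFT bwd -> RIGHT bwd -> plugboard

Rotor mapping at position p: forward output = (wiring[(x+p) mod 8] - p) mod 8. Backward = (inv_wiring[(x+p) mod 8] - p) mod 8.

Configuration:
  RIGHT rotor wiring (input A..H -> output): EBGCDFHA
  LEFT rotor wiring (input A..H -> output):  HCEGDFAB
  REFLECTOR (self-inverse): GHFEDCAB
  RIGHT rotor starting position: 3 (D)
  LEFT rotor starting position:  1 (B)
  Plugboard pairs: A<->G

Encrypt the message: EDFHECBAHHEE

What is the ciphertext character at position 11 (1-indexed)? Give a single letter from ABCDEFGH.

Char 1 ('E'): step: R->4, L=1; E->plug->E->R->A->L->B->refl->H->L'->F->R'->F->plug->F
Char 2 ('D'): step: R->5, L=1; D->plug->D->R->H->L->G->refl->A->L'->G->R'->H->plug->H
Char 3 ('F'): step: R->6, L=1; F->plug->F->R->E->L->E->refl->D->L'->B->R'->A->plug->G
Char 4 ('H'): step: R->7, L=1; H->plug->H->R->A->L->B->refl->H->L'->F->R'->B->plug->B
Char 5 ('E'): step: R->0, L->2 (L advanced); E->plug->E->R->D->L->D->refl->E->L'->B->R'->B->plug->B
Char 6 ('C'): step: R->1, L=2; C->plug->C->R->B->L->E->refl->D->L'->D->R'->H->plug->H
Char 7 ('B'): step: R->2, L=2; B->plug->B->R->A->L->C->refl->F->L'->G->R'->F->plug->F
Char 8 ('A'): step: R->3, L=2; A->plug->G->R->G->L->F->refl->C->L'->A->R'->B->plug->B
Char 9 ('H'): step: R->4, L=2; H->plug->H->R->G->L->F->refl->C->L'->A->R'->E->plug->E
Char 10 ('H'): step: R->5, L=2; H->plug->H->R->G->L->F->refl->C->L'->A->R'->A->plug->G
Char 11 ('E'): step: R->6, L=2; E->plug->E->R->A->L->C->refl->F->L'->G->R'->C->plug->C

C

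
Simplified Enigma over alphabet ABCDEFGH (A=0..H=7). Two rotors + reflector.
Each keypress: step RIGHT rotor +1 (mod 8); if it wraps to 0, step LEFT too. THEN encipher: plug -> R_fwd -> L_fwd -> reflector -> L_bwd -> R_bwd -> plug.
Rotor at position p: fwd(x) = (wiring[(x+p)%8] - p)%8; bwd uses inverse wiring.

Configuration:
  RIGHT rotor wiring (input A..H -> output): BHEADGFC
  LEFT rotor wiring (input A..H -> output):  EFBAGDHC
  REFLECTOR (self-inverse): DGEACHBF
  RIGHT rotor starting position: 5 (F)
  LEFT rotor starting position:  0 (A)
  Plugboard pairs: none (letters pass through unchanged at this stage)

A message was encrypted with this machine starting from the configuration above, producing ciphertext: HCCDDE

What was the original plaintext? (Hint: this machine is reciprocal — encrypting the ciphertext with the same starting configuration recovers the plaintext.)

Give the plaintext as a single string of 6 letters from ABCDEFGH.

Answer: AGDBFH

Derivation:
Char 1 ('H'): step: R->6, L=0; H->plug->H->R->A->L->E->refl->C->L'->H->R'->A->plug->A
Char 2 ('C'): step: R->7, L=0; C->plug->C->R->A->L->E->refl->C->L'->H->R'->G->plug->G
Char 3 ('C'): step: R->0, L->1 (L advanced); C->plug->C->R->E->L->C->refl->E->L'->A->R'->D->plug->D
Char 4 ('D'): step: R->1, L=1; D->plug->D->R->C->L->H->refl->F->L'->D->R'->B->plug->B
Char 5 ('D'): step: R->2, L=1; D->plug->D->R->E->L->C->refl->E->L'->A->R'->F->plug->F
Char 6 ('E'): step: R->3, L=1; E->plug->E->R->H->L->D->refl->A->L'->B->R'->H->plug->H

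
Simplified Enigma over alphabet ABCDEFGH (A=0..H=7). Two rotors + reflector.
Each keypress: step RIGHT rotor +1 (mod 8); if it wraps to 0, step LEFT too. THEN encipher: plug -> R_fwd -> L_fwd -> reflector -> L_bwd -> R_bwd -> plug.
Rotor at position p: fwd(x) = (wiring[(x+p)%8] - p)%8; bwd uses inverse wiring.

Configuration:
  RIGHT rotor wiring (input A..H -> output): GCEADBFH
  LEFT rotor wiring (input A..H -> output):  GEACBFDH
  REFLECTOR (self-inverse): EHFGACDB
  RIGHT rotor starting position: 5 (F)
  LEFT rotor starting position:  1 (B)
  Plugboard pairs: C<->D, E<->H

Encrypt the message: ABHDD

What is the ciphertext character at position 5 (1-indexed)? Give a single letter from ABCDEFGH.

Char 1 ('A'): step: R->6, L=1; A->plug->A->R->H->L->F->refl->C->L'->F->R'->G->plug->G
Char 2 ('B'): step: R->7, L=1; B->plug->B->R->H->L->F->refl->C->L'->F->R'->D->plug->C
Char 3 ('H'): step: R->0, L->2 (L advanced); H->plug->E->R->D->L->D->refl->G->L'->A->R'->D->plug->C
Char 4 ('D'): step: R->1, L=2; D->plug->C->R->H->L->C->refl->F->L'->F->R'->H->plug->E
Char 5 ('D'): step: R->2, L=2; D->plug->C->R->B->L->A->refl->E->L'->G->R'->B->plug->B

B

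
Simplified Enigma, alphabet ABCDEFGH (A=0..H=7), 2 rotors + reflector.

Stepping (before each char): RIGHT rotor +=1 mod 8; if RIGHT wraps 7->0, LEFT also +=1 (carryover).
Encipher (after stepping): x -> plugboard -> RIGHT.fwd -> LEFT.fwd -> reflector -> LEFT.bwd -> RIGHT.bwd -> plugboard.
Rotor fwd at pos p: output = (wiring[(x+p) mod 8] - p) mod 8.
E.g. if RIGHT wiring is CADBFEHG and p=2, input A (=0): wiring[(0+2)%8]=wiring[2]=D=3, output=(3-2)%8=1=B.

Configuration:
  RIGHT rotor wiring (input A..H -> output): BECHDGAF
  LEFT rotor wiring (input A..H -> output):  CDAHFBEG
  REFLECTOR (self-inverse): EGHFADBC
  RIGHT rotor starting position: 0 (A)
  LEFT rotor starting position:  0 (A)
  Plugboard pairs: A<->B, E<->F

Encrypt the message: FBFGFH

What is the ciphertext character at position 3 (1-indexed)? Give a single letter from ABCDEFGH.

Char 1 ('F'): step: R->1, L=0; F->plug->E->R->F->L->B->refl->G->L'->H->R'->F->plug->E
Char 2 ('B'): step: R->2, L=0; B->plug->A->R->A->L->C->refl->H->L'->D->R'->F->plug->E
Char 3 ('F'): step: R->3, L=0; F->plug->E->R->C->L->A->refl->E->L'->G->R'->F->plug->E

E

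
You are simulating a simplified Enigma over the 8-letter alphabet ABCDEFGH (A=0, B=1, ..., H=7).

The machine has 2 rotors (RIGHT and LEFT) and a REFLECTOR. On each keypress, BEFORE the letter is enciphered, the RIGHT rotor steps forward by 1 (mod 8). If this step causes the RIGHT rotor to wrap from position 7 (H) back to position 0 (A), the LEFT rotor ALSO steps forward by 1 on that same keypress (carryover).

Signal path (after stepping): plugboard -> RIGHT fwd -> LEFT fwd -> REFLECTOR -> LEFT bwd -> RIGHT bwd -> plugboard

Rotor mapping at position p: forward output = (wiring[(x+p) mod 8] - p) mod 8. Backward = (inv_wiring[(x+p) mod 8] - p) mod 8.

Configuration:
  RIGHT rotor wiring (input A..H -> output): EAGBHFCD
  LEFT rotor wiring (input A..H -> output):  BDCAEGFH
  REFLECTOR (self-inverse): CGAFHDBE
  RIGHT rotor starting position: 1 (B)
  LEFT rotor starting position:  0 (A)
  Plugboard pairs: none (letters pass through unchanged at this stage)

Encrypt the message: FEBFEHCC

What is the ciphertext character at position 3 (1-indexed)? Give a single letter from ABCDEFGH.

Char 1 ('F'): step: R->2, L=0; F->plug->F->R->B->L->D->refl->F->L'->G->R'->H->plug->H
Char 2 ('E'): step: R->3, L=0; E->plug->E->R->A->L->B->refl->G->L'->F->R'->G->plug->G
Char 3 ('B'): step: R->4, L=0; B->plug->B->R->B->L->D->refl->F->L'->G->R'->C->plug->C

C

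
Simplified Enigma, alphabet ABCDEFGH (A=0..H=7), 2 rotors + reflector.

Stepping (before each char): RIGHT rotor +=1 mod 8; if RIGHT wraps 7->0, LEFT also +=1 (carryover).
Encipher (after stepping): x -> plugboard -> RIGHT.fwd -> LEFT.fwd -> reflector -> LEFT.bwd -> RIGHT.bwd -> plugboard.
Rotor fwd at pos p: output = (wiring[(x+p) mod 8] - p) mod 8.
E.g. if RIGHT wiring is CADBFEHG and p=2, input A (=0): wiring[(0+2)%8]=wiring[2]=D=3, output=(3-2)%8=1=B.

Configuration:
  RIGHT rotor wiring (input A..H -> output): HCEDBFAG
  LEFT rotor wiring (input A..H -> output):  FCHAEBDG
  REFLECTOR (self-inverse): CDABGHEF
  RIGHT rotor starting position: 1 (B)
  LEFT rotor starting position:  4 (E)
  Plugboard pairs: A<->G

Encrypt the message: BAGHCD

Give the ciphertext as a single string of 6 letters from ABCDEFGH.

Char 1 ('B'): step: R->2, L=4; B->plug->B->R->B->L->F->refl->H->L'->C->R'->A->plug->G
Char 2 ('A'): step: R->3, L=4; A->plug->G->R->H->L->E->refl->G->L'->F->R'->D->plug->D
Char 3 ('G'): step: R->4, L=4; G->plug->A->R->F->L->G->refl->E->L'->H->R'->H->plug->H
Char 4 ('H'): step: R->5, L=4; H->plug->H->R->E->L->B->refl->D->L'->G->R'->G->plug->A
Char 5 ('C'): step: R->6, L=4; C->plug->C->R->B->L->F->refl->H->L'->C->R'->A->plug->G
Char 6 ('D'): step: R->7, L=4; D->plug->D->R->F->L->G->refl->E->L'->H->R'->A->plug->G

Answer: GDHAGG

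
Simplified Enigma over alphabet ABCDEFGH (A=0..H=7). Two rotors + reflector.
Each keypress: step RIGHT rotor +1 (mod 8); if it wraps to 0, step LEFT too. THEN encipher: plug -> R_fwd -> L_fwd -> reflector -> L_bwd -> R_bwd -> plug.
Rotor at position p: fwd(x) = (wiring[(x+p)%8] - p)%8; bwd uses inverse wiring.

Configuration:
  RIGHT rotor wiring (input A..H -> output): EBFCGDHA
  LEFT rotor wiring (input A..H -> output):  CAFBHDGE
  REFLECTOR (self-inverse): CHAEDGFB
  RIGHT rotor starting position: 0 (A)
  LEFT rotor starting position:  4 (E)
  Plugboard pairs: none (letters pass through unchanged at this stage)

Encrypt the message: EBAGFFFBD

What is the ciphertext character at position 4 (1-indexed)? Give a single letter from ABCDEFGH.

Char 1 ('E'): step: R->1, L=4; E->plug->E->R->C->L->C->refl->A->L'->D->R'->H->plug->H
Char 2 ('B'): step: R->2, L=4; B->plug->B->R->A->L->D->refl->E->L'->F->R'->E->plug->E
Char 3 ('A'): step: R->3, L=4; A->plug->A->R->H->L->F->refl->G->L'->E->R'->D->plug->D
Char 4 ('G'): step: R->4, L=4; G->plug->G->R->B->L->H->refl->B->L'->G->R'->H->plug->H

H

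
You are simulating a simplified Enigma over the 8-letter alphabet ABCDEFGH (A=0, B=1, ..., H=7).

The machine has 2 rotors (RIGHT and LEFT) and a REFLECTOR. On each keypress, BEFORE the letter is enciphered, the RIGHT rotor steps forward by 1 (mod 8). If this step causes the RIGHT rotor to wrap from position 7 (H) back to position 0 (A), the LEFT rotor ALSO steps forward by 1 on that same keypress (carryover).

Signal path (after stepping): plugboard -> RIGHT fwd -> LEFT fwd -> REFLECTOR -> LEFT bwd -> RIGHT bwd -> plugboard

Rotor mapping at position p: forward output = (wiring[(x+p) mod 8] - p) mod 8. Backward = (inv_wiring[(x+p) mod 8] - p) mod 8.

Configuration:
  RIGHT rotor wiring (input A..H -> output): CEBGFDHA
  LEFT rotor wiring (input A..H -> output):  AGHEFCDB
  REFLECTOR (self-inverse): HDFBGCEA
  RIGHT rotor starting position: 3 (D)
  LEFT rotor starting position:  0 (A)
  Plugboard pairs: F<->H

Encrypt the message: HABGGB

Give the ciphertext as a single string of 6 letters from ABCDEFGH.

Answer: FEHCDC

Derivation:
Char 1 ('H'): step: R->4, L=0; H->plug->F->R->A->L->A->refl->H->L'->C->R'->H->plug->F
Char 2 ('A'): step: R->5, L=0; A->plug->A->R->G->L->D->refl->B->L'->H->R'->E->plug->E
Char 3 ('B'): step: R->6, L=0; B->plug->B->R->C->L->H->refl->A->L'->A->R'->F->plug->H
Char 4 ('G'): step: R->7, L=0; G->plug->G->R->E->L->F->refl->C->L'->F->R'->C->plug->C
Char 5 ('G'): step: R->0, L->1 (L advanced); G->plug->G->R->H->L->H->refl->A->L'->G->R'->D->plug->D
Char 6 ('B'): step: R->1, L=1; B->plug->B->R->A->L->F->refl->C->L'->F->R'->C->plug->C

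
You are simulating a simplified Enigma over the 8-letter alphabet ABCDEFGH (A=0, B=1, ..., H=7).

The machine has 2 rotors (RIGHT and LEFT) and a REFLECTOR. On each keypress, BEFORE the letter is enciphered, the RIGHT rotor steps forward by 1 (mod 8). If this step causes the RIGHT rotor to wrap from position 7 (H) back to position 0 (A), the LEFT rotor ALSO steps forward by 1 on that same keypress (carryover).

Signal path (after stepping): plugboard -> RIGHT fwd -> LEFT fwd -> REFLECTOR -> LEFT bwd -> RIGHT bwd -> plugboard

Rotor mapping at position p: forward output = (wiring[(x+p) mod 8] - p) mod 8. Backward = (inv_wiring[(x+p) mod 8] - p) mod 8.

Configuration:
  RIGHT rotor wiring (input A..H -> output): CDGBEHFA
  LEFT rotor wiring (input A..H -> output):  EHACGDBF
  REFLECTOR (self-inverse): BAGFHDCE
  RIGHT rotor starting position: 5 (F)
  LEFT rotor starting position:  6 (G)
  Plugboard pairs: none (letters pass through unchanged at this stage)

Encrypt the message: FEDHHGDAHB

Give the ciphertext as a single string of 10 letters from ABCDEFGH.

Answer: GCEFAFCCCE

Derivation:
Char 1 ('F'): step: R->6, L=6; F->plug->F->R->D->L->B->refl->A->L'->G->R'->G->plug->G
Char 2 ('E'): step: R->7, L=6; E->plug->E->R->C->L->G->refl->C->L'->E->R'->C->plug->C
Char 3 ('D'): step: R->0, L->7 (L advanced); D->plug->D->R->B->L->F->refl->D->L'->E->R'->E->plug->E
Char 4 ('H'): step: R->1, L=7; H->plug->H->R->B->L->F->refl->D->L'->E->R'->F->plug->F
Char 5 ('H'): step: R->2, L=7; H->plug->H->R->B->L->F->refl->D->L'->E->R'->A->plug->A
Char 6 ('G'): step: R->3, L=7; G->plug->G->R->A->L->G->refl->C->L'->H->R'->F->plug->F
Char 7 ('D'): step: R->4, L=7; D->plug->D->R->E->L->D->refl->F->L'->B->R'->C->plug->C
Char 8 ('A'): step: R->5, L=7; A->plug->A->R->C->L->A->refl->B->L'->D->R'->C->plug->C
Char 9 ('H'): step: R->6, L=7; H->plug->H->R->B->L->F->refl->D->L'->E->R'->C->plug->C
Char 10 ('B'): step: R->7, L=7; B->plug->B->R->D->L->B->refl->A->L'->C->R'->E->plug->E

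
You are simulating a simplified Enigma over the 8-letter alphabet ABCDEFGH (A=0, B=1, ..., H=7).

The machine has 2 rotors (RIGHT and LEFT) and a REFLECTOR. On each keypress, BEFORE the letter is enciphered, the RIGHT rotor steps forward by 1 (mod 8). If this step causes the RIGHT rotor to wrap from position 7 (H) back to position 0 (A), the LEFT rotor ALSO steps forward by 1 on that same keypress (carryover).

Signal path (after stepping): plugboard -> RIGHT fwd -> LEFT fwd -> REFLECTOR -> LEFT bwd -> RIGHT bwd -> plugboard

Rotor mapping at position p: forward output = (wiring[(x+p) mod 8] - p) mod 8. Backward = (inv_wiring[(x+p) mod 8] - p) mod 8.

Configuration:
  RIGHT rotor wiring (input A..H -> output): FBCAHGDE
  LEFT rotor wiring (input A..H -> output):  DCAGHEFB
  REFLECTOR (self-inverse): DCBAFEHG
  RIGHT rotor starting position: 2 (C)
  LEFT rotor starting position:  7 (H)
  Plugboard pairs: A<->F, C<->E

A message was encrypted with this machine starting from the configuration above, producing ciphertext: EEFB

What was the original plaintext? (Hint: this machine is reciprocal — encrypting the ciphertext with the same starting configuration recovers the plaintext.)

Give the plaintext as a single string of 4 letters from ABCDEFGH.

Char 1 ('E'): step: R->3, L=7; E->plug->C->R->D->L->B->refl->C->L'->A->R'->D->plug->D
Char 2 ('E'): step: R->4, L=7; E->plug->C->R->H->L->G->refl->H->L'->E->R'->H->plug->H
Char 3 ('F'): step: R->5, L=7; F->plug->A->R->B->L->E->refl->F->L'->G->R'->B->plug->B
Char 4 ('B'): step: R->6, L=7; B->plug->B->R->G->L->F->refl->E->L'->B->R'->G->plug->G

Answer: DHBG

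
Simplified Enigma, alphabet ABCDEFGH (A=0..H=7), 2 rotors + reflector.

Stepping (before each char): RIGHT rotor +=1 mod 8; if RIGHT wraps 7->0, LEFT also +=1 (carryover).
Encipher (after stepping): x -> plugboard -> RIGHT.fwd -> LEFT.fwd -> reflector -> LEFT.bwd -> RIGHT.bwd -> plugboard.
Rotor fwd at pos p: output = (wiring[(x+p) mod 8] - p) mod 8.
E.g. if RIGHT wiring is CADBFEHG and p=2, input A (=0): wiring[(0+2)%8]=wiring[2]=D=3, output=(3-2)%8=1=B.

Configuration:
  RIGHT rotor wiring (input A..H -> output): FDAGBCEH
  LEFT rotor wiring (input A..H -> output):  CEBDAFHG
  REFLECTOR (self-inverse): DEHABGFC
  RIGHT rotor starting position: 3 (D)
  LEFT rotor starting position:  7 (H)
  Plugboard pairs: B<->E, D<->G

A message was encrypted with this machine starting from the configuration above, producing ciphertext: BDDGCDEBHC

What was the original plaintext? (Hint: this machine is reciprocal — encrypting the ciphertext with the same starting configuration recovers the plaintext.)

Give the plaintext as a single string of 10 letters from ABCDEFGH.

Char 1 ('B'): step: R->4, L=7; B->plug->E->R->B->L->D->refl->A->L'->H->R'->F->plug->F
Char 2 ('D'): step: R->5, L=7; D->plug->G->R->B->L->D->refl->A->L'->H->R'->B->plug->E
Char 3 ('D'): step: R->6, L=7; D->plug->G->R->D->L->C->refl->H->L'->A->R'->F->plug->F
Char 4 ('G'): step: R->7, L=7; G->plug->D->R->B->L->D->refl->A->L'->H->R'->E->plug->B
Char 5 ('C'): step: R->0, L->0 (L advanced); C->plug->C->R->A->L->C->refl->H->L'->G->R'->D->plug->G
Char 6 ('D'): step: R->1, L=0; D->plug->G->R->G->L->H->refl->C->L'->A->R'->D->plug->G
Char 7 ('E'): step: R->2, L=0; E->plug->B->R->E->L->A->refl->D->L'->D->R'->G->plug->D
Char 8 ('B'): step: R->3, L=0; B->plug->E->R->E->L->A->refl->D->L'->D->R'->A->plug->A
Char 9 ('H'): step: R->4, L=0; H->plug->H->R->C->L->B->refl->E->L'->B->R'->E->plug->B
Char 10 ('C'): step: R->5, L=0; C->plug->C->R->C->L->B->refl->E->L'->B->R'->G->plug->D

Answer: FEFBGGDABD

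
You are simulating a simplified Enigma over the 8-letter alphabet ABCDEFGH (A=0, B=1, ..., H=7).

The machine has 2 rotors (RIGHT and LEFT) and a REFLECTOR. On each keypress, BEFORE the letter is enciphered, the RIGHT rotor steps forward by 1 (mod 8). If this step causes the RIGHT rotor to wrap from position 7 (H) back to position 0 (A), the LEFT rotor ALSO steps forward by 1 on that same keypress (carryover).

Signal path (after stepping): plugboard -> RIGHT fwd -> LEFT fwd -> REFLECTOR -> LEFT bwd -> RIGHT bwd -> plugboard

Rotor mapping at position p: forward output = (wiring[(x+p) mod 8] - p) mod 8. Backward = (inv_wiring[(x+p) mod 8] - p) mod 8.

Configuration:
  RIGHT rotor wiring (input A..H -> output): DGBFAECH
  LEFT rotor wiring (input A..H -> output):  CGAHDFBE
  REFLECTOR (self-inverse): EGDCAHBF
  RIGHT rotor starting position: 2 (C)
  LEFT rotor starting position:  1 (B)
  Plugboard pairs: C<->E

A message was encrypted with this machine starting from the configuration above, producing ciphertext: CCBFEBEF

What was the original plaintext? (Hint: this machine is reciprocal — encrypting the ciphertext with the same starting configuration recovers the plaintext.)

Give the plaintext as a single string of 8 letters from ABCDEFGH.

Char 1 ('C'): step: R->3, L=1; C->plug->E->R->E->L->E->refl->A->L'->F->R'->B->plug->B
Char 2 ('C'): step: R->4, L=1; C->plug->E->R->H->L->B->refl->G->L'->C->R'->F->plug->F
Char 3 ('B'): step: R->5, L=1; B->plug->B->R->F->L->A->refl->E->L'->E->R'->F->plug->F
Char 4 ('F'): step: R->6, L=1; F->plug->F->R->H->L->B->refl->G->L'->C->R'->G->plug->G
Char 5 ('E'): step: R->7, L=1; E->plug->C->R->H->L->B->refl->G->L'->C->R'->D->plug->D
Char 6 ('B'): step: R->0, L->2 (L advanced); B->plug->B->R->G->L->A->refl->E->L'->H->R'->H->plug->H
Char 7 ('E'): step: R->1, L=2; E->plug->C->R->E->L->H->refl->F->L'->B->R'->F->plug->F
Char 8 ('F'): step: R->2, L=2; F->plug->F->R->F->L->C->refl->D->L'->D->R'->B->plug->B

Answer: BFFGDHFB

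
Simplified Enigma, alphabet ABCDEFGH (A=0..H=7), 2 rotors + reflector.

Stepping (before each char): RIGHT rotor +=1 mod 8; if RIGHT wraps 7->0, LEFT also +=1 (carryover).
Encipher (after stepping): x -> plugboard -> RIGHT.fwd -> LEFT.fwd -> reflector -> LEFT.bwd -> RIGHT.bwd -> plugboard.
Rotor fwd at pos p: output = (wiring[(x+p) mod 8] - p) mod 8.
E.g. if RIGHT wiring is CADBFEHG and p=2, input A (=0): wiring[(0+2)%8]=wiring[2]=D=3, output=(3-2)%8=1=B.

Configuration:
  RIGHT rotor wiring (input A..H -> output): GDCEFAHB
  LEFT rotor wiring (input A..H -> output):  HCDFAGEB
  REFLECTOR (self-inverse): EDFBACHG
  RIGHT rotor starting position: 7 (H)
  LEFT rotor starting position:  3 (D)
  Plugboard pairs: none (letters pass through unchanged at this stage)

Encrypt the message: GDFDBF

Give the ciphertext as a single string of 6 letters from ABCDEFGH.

Char 1 ('G'): step: R->0, L->4 (L advanced); G->plug->G->R->H->L->B->refl->D->L'->E->R'->D->plug->D
Char 2 ('D'): step: R->1, L=4; D->plug->D->R->E->L->D->refl->B->L'->H->R'->E->plug->E
Char 3 ('F'): step: R->2, L=4; F->plug->F->R->H->L->B->refl->D->L'->E->R'->G->plug->G
Char 4 ('D'): step: R->3, L=4; D->plug->D->R->E->L->D->refl->B->L'->H->R'->H->plug->H
Char 5 ('B'): step: R->4, L=4; B->plug->B->R->E->L->D->refl->B->L'->H->R'->F->plug->F
Char 6 ('F'): step: R->5, L=4; F->plug->F->R->F->L->G->refl->H->L'->G->R'->E->plug->E

Answer: DEGHFE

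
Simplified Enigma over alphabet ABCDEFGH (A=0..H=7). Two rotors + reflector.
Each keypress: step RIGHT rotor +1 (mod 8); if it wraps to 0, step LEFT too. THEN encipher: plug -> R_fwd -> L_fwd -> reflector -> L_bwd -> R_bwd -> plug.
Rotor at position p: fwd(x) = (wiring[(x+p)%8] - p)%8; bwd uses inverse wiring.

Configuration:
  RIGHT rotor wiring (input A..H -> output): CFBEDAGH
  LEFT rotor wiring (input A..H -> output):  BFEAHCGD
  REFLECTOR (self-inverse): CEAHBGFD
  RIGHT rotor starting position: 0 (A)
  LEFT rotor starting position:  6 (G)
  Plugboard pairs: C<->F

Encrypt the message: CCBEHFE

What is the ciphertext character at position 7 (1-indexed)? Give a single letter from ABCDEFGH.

Char 1 ('C'): step: R->1, L=6; C->plug->F->R->F->L->C->refl->A->L'->A->R'->B->plug->B
Char 2 ('C'): step: R->2, L=6; C->plug->F->R->F->L->C->refl->A->L'->A->R'->G->plug->G
Char 3 ('B'): step: R->3, L=6; B->plug->B->R->A->L->A->refl->C->L'->F->R'->C->plug->F
Char 4 ('E'): step: R->4, L=6; E->plug->E->R->G->L->B->refl->E->L'->H->R'->A->plug->A
Char 5 ('H'): step: R->5, L=6; H->plug->H->R->G->L->B->refl->E->L'->H->R'->G->plug->G
Char 6 ('F'): step: R->6, L=6; F->plug->C->R->E->L->G->refl->F->L'->B->R'->B->plug->B
Char 7 ('E'): step: R->7, L=6; E->plug->E->R->F->L->C->refl->A->L'->A->R'->A->plug->A

A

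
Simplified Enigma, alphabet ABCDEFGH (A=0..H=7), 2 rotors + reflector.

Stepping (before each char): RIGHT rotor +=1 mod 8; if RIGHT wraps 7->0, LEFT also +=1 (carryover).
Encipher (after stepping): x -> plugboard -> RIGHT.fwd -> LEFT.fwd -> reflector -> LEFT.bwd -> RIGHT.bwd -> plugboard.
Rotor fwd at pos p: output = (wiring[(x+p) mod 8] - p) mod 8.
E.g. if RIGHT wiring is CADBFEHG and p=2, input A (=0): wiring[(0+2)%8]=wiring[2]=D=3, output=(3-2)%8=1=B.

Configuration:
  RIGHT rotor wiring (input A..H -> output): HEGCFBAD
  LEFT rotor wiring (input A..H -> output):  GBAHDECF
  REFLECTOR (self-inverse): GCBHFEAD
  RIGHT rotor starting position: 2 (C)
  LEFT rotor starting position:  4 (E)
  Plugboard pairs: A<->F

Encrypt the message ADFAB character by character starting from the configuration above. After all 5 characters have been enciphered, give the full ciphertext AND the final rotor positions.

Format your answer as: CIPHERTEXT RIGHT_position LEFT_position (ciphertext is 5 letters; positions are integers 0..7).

Answer: HABHD 7 4

Derivation:
Char 1 ('A'): step: R->3, L=4; A->plug->F->R->E->L->C->refl->B->L'->D->R'->H->plug->H
Char 2 ('D'): step: R->4, L=4; D->plug->D->R->H->L->D->refl->H->L'->A->R'->F->plug->A
Char 3 ('F'): step: R->5, L=4; F->plug->A->R->E->L->C->refl->B->L'->D->R'->B->plug->B
Char 4 ('A'): step: R->6, L=4; A->plug->F->R->E->L->C->refl->B->L'->D->R'->H->plug->H
Char 5 ('B'): step: R->7, L=4; B->plug->B->R->A->L->H->refl->D->L'->H->R'->D->plug->D
Final: ciphertext=HABHD, RIGHT=7, LEFT=4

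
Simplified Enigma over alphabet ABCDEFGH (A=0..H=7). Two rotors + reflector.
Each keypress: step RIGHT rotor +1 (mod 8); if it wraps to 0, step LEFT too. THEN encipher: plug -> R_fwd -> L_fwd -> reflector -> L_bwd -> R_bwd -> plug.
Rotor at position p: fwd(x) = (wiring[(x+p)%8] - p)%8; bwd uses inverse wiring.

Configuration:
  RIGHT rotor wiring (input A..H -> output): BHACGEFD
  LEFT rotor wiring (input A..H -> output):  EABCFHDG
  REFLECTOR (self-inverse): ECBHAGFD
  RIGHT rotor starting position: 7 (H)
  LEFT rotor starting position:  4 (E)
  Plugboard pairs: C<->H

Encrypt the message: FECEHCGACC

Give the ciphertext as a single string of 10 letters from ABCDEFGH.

Char 1 ('F'): step: R->0, L->5 (L advanced); F->plug->F->R->E->L->D->refl->H->L'->D->R'->H->plug->C
Char 2 ('E'): step: R->1, L=5; E->plug->E->R->D->L->H->refl->D->L'->E->R'->F->plug->F
Char 3 ('C'): step: R->2, L=5; C->plug->H->R->F->L->E->refl->A->L'->H->R'->G->plug->G
Char 4 ('E'): step: R->3, L=5; E->plug->E->R->A->L->C->refl->B->L'->C->R'->D->plug->D
Char 5 ('H'): step: R->4, L=5; H->plug->C->R->B->L->G->refl->F->L'->G->R'->H->plug->C
Char 6 ('C'): step: R->5, L=5; C->plug->H->R->B->L->G->refl->F->L'->G->R'->C->plug->H
Char 7 ('G'): step: R->6, L=5; G->plug->G->R->A->L->C->refl->B->L'->C->R'->E->plug->E
Char 8 ('A'): step: R->7, L=5; A->plug->A->R->E->L->D->refl->H->L'->D->R'->E->plug->E
Char 9 ('C'): step: R->0, L->6 (L advanced); C->plug->H->R->D->L->C->refl->B->L'->H->R'->B->plug->B
Char 10 ('C'): step: R->1, L=6; C->plug->H->R->A->L->F->refl->G->L'->C->R'->G->plug->G

Answer: CFGDCHEEBG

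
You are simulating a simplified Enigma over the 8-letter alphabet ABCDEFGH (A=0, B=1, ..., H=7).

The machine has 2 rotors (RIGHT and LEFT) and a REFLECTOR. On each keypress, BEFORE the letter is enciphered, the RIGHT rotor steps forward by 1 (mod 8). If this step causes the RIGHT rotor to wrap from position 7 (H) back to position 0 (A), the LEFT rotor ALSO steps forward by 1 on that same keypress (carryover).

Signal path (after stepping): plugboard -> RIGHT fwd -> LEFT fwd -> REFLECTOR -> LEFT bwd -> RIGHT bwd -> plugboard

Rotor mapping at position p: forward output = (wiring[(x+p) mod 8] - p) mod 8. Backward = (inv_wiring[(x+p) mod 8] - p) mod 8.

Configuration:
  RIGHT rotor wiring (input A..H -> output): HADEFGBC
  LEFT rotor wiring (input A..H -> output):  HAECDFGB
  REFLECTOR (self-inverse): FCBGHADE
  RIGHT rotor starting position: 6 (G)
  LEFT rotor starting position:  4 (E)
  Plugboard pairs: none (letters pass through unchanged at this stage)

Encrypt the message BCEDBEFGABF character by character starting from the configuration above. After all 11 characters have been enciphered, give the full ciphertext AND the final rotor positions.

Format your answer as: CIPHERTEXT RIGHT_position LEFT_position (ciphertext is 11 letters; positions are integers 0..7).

Answer: EGBEGAHBCFH 1 6

Derivation:
Char 1 ('B'): step: R->7, L=4; B->plug->B->R->A->L->H->refl->E->L'->F->R'->E->plug->E
Char 2 ('C'): step: R->0, L->5 (L advanced); C->plug->C->R->D->L->C->refl->B->L'->B->R'->G->plug->G
Char 3 ('E'): step: R->1, L=5; E->plug->E->R->F->L->H->refl->E->L'->C->R'->B->plug->B
Char 4 ('D'): step: R->2, L=5; D->plug->D->R->E->L->D->refl->G->L'->H->R'->E->plug->E
Char 5 ('B'): step: R->3, L=5; B->plug->B->R->C->L->E->refl->H->L'->F->R'->G->plug->G
Char 6 ('E'): step: R->4, L=5; E->plug->E->R->D->L->C->refl->B->L'->B->R'->A->plug->A
Char 7 ('F'): step: R->5, L=5; F->plug->F->R->G->L->F->refl->A->L'->A->R'->H->plug->H
Char 8 ('G'): step: R->6, L=5; G->plug->G->R->H->L->G->refl->D->L'->E->R'->B->plug->B
Char 9 ('A'): step: R->7, L=5; A->plug->A->R->D->L->C->refl->B->L'->B->R'->C->plug->C
Char 10 ('B'): step: R->0, L->6 (L advanced); B->plug->B->R->A->L->A->refl->F->L'->G->R'->F->plug->F
Char 11 ('F'): step: R->1, L=6; F->plug->F->R->A->L->A->refl->F->L'->G->R'->H->plug->H
Final: ciphertext=EGBEGAHBCFH, RIGHT=1, LEFT=6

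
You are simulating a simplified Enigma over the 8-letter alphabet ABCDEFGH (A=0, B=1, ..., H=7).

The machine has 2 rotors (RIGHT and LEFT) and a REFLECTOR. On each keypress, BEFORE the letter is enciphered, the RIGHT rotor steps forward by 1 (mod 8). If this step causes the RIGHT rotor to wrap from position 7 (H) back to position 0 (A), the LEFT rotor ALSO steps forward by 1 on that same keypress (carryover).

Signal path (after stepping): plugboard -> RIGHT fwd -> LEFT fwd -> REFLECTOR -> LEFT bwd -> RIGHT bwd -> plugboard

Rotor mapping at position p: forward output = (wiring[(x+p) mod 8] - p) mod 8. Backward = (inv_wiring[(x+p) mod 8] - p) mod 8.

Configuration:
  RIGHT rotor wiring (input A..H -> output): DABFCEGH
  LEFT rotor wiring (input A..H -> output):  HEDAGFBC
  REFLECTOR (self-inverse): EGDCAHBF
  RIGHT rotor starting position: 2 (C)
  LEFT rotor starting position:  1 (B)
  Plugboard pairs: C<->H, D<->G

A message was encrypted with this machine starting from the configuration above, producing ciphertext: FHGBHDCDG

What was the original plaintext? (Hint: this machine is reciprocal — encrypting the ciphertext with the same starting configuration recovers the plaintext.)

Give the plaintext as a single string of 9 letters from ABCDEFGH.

Char 1 ('F'): step: R->3, L=1; F->plug->F->R->A->L->D->refl->C->L'->B->R'->C->plug->H
Char 2 ('H'): step: R->4, L=1; H->plug->C->R->C->L->H->refl->F->L'->D->R'->D->plug->G
Char 3 ('G'): step: R->5, L=1; G->plug->D->R->G->L->B->refl->G->L'->H->R'->A->plug->A
Char 4 ('B'): step: R->6, L=1; B->plug->B->R->B->L->C->refl->D->L'->A->R'->A->plug->A
Char 5 ('H'): step: R->7, L=1; H->plug->C->R->B->L->C->refl->D->L'->A->R'->A->plug->A
Char 6 ('D'): step: R->0, L->2 (L advanced); D->plug->G->R->G->L->F->refl->H->L'->E->R'->F->plug->F
Char 7 ('C'): step: R->1, L=2; C->plug->H->R->C->L->E->refl->A->L'->F->R'->F->plug->F
Char 8 ('D'): step: R->2, L=2; D->plug->G->R->B->L->G->refl->B->L'->A->R'->C->plug->H
Char 9 ('G'): step: R->3, L=2; G->plug->D->R->D->L->D->refl->C->L'->H->R'->B->plug->B

Answer: HGAAAFFHB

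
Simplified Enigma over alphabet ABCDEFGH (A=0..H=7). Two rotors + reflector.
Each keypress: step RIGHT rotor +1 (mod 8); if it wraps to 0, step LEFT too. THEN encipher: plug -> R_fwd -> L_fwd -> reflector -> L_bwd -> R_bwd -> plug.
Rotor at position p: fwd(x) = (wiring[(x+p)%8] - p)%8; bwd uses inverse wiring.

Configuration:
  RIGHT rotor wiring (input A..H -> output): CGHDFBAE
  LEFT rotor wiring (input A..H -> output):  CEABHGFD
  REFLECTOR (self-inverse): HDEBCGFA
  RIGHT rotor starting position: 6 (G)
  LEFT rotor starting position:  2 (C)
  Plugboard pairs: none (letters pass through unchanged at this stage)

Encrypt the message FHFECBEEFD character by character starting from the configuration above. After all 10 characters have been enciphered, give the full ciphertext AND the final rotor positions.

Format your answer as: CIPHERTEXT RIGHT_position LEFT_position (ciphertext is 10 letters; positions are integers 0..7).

Char 1 ('F'): step: R->7, L=2; F->plug->F->R->G->L->A->refl->H->L'->B->R'->H->plug->H
Char 2 ('H'): step: R->0, L->3 (L advanced); H->plug->H->R->E->L->A->refl->H->L'->F->R'->E->plug->E
Char 3 ('F'): step: R->1, L=3; F->plug->F->R->H->L->F->refl->G->L'->A->R'->E->plug->E
Char 4 ('E'): step: R->2, L=3; E->plug->E->R->G->L->B->refl->D->L'->C->R'->F->plug->F
Char 5 ('C'): step: R->3, L=3; C->plug->C->R->G->L->B->refl->D->L'->C->R'->B->plug->B
Char 6 ('B'): step: R->4, L=3; B->plug->B->R->F->L->H->refl->A->L'->E->R'->C->plug->C
Char 7 ('E'): step: R->5, L=3; E->plug->E->R->B->L->E->refl->C->L'->D->R'->B->plug->B
Char 8 ('E'): step: R->6, L=3; E->plug->E->R->B->L->E->refl->C->L'->D->R'->H->plug->H
Char 9 ('F'): step: R->7, L=3; F->plug->F->R->G->L->B->refl->D->L'->C->R'->G->plug->G
Char 10 ('D'): step: R->0, L->4 (L advanced); D->plug->D->R->D->L->H->refl->A->L'->F->R'->E->plug->E
Final: ciphertext=HEEFBCBHGE, RIGHT=0, LEFT=4

Answer: HEEFBCBHGE 0 4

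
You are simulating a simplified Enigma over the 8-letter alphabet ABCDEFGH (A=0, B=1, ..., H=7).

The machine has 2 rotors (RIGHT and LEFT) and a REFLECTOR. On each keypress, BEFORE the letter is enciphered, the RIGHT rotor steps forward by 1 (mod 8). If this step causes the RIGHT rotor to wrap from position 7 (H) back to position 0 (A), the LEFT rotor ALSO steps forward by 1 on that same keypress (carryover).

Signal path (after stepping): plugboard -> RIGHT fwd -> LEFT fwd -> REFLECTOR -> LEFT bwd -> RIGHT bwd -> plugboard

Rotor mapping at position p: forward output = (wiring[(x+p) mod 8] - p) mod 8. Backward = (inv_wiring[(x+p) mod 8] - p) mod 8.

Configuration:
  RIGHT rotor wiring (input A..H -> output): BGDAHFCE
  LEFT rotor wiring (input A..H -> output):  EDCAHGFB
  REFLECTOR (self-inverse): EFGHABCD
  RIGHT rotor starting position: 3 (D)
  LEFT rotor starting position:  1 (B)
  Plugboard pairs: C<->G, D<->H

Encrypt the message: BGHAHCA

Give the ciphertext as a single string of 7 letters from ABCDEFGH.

Answer: DDGCGDB

Derivation:
Char 1 ('B'): step: R->4, L=1; B->plug->B->R->B->L->B->refl->F->L'->E->R'->H->plug->D
Char 2 ('G'): step: R->5, L=1; G->plug->C->R->H->L->D->refl->H->L'->C->R'->H->plug->D
Char 3 ('H'): step: R->6, L=1; H->plug->D->R->A->L->C->refl->G->L'->D->R'->C->plug->G
Char 4 ('A'): step: R->7, L=1; A->plug->A->R->F->L->E->refl->A->L'->G->R'->G->plug->C
Char 5 ('H'): step: R->0, L->2 (L advanced); H->plug->D->R->A->L->A->refl->E->L'->D->R'->C->plug->G
Char 6 ('C'): step: R->1, L=2; C->plug->G->R->D->L->E->refl->A->L'->A->R'->H->plug->D
Char 7 ('A'): step: R->2, L=2; A->plug->A->R->B->L->G->refl->C->L'->G->R'->B->plug->B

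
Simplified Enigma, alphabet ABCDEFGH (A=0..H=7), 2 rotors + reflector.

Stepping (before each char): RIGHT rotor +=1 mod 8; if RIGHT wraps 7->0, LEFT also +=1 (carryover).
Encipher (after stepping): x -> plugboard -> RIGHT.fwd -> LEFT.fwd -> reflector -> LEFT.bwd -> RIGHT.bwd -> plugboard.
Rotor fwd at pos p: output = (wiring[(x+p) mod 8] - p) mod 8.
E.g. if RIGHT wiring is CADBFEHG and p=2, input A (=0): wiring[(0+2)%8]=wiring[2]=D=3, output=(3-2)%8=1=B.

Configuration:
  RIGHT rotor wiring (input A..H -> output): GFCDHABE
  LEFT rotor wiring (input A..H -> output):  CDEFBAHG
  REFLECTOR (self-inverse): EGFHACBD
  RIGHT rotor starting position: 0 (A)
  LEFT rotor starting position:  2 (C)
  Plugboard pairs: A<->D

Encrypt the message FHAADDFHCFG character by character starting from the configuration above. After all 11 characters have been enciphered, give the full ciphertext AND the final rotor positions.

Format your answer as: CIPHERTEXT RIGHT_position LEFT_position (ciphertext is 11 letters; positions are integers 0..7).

Char 1 ('F'): step: R->1, L=2; F->plug->F->R->A->L->C->refl->F->L'->E->R'->A->plug->D
Char 2 ('H'): step: R->2, L=2; H->plug->H->R->D->L->G->refl->B->L'->H->R'->E->plug->E
Char 3 ('A'): step: R->3, L=2; A->plug->D->R->G->L->A->refl->E->L'->F->R'->C->plug->C
Char 4 ('A'): step: R->4, L=2; A->plug->D->R->A->L->C->refl->F->L'->E->R'->B->plug->B
Char 5 ('D'): step: R->5, L=2; D->plug->A->R->D->L->G->refl->B->L'->H->R'->C->plug->C
Char 6 ('D'): step: R->6, L=2; D->plug->A->R->D->L->G->refl->B->L'->H->R'->D->plug->A
Char 7 ('F'): step: R->7, L=2; F->plug->F->R->A->L->C->refl->F->L'->E->R'->E->plug->E
Char 8 ('H'): step: R->0, L->3 (L advanced); H->plug->H->R->E->L->D->refl->H->L'->F->R'->B->plug->B
Char 9 ('C'): step: R->1, L=3; C->plug->C->R->C->L->F->refl->C->L'->A->R'->F->plug->F
Char 10 ('F'): step: R->2, L=3; F->plug->F->R->C->L->F->refl->C->L'->A->R'->A->plug->D
Char 11 ('G'): step: R->3, L=3; G->plug->G->R->C->L->F->refl->C->L'->A->R'->A->plug->D
Final: ciphertext=DECBCAEBFDD, RIGHT=3, LEFT=3

Answer: DECBCAEBFDD 3 3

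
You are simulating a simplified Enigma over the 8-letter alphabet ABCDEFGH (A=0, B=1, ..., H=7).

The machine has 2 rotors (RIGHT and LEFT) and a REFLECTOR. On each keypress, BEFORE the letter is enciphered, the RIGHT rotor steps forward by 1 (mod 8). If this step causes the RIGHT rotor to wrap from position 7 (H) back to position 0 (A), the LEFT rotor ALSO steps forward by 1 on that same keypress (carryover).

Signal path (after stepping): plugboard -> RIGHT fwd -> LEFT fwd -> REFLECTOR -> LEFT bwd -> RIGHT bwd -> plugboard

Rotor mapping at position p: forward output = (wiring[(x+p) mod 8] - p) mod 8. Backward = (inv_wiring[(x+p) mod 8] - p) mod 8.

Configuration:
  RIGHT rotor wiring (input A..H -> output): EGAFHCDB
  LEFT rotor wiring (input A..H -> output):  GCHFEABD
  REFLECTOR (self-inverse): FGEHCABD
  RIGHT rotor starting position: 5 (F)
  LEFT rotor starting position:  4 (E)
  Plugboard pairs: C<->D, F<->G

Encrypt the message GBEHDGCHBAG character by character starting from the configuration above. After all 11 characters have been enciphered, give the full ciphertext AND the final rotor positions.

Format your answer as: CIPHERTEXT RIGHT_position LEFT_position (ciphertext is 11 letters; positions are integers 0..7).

Char 1 ('G'): step: R->6, L=4; G->plug->F->R->H->L->B->refl->G->L'->F->R'->A->plug->A
Char 2 ('B'): step: R->7, L=4; B->plug->B->R->F->L->G->refl->B->L'->H->R'->C->plug->D
Char 3 ('E'): step: R->0, L->5 (L advanced); E->plug->E->R->H->L->H->refl->D->L'->A->R'->C->plug->D
Char 4 ('H'): step: R->1, L=5; H->plug->H->R->D->L->B->refl->G->L'->C->R'->F->plug->G
Char 5 ('D'): step: R->2, L=5; D->plug->C->R->F->L->C->refl->E->L'->B->R'->E->plug->E
Char 6 ('G'): step: R->3, L=5; G->plug->F->R->B->L->E->refl->C->L'->F->R'->H->plug->H
Char 7 ('C'): step: R->4, L=5; C->plug->D->R->F->L->C->refl->E->L'->B->R'->H->plug->H
Char 8 ('H'): step: R->5, L=5; H->plug->H->R->C->L->G->refl->B->L'->D->R'->F->plug->G
Char 9 ('B'): step: R->6, L=5; B->plug->B->R->D->L->B->refl->G->L'->C->R'->E->plug->E
Char 10 ('A'): step: R->7, L=5; A->plug->A->R->C->L->G->refl->B->L'->D->R'->G->plug->F
Char 11 ('G'): step: R->0, L->6 (L advanced); G->plug->F->R->C->L->A->refl->F->L'->B->R'->H->plug->H
Final: ciphertext=ADDGEHHGEFH, RIGHT=0, LEFT=6

Answer: ADDGEHHGEFH 0 6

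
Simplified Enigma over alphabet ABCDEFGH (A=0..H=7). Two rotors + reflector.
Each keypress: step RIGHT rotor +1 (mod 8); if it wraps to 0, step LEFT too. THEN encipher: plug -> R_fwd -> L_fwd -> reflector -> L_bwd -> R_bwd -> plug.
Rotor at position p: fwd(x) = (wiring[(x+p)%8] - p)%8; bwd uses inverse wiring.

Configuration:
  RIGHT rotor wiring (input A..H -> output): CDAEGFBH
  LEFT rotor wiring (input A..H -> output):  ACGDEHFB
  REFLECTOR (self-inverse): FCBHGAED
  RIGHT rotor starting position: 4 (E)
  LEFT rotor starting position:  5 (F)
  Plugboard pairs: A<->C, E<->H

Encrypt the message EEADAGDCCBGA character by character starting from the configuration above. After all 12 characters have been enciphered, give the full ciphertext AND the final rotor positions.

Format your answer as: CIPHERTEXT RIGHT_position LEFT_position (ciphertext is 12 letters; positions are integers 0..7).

Char 1 ('E'): step: R->5, L=5; E->plug->H->R->B->L->A->refl->F->L'->E->R'->B->plug->B
Char 2 ('E'): step: R->6, L=5; E->plug->H->R->H->L->H->refl->D->L'->D->R'->A->plug->C
Char 3 ('A'): step: R->7, L=5; A->plug->C->R->E->L->F->refl->A->L'->B->R'->D->plug->D
Char 4 ('D'): step: R->0, L->6 (L advanced); D->plug->D->R->E->L->A->refl->F->L'->F->R'->F->plug->F
Char 5 ('A'): step: R->1, L=6; A->plug->C->R->D->L->E->refl->G->L'->G->R'->G->plug->G
Char 6 ('G'): step: R->2, L=6; G->plug->G->R->A->L->H->refl->D->L'->B->R'->H->plug->E
Char 7 ('D'): step: R->3, L=6; D->plug->D->R->G->L->G->refl->E->L'->D->R'->B->plug->B
Char 8 ('C'): step: R->4, L=6; C->plug->A->R->C->L->C->refl->B->L'->H->R'->F->plug->F
Char 9 ('C'): step: R->5, L=6; C->plug->A->R->A->L->H->refl->D->L'->B->R'->H->plug->E
Char 10 ('B'): step: R->6, L=6; B->plug->B->R->B->L->D->refl->H->L'->A->R'->G->plug->G
Char 11 ('G'): step: R->7, L=6; G->plug->G->R->G->L->G->refl->E->L'->D->R'->B->plug->B
Char 12 ('A'): step: R->0, L->7 (L advanced); A->plug->C->R->A->L->C->refl->B->L'->B->R'->G->plug->G
Final: ciphertext=BCDFGEBFEGBG, RIGHT=0, LEFT=7

Answer: BCDFGEBFEGBG 0 7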